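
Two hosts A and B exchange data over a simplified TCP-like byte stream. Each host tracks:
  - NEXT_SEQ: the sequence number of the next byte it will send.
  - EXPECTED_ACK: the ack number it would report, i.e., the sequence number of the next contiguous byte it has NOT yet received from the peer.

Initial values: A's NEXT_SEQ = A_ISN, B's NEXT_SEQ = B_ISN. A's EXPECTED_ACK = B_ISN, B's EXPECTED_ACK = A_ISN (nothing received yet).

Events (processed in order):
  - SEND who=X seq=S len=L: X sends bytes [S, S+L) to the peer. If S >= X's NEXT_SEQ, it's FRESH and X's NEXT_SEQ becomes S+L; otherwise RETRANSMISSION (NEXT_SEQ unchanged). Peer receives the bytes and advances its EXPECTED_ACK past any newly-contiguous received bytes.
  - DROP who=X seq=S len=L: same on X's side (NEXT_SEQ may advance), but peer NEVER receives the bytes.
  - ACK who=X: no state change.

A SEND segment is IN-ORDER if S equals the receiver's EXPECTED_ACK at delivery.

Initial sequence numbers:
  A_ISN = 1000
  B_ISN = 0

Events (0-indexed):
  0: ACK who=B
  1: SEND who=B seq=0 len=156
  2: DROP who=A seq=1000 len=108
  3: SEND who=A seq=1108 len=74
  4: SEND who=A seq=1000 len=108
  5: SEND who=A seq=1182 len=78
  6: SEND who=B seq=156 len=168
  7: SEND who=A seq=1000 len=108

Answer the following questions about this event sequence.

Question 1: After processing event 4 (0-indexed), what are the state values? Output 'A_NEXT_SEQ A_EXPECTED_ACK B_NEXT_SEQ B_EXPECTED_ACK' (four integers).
After event 0: A_seq=1000 A_ack=0 B_seq=0 B_ack=1000
After event 1: A_seq=1000 A_ack=156 B_seq=156 B_ack=1000
After event 2: A_seq=1108 A_ack=156 B_seq=156 B_ack=1000
After event 3: A_seq=1182 A_ack=156 B_seq=156 B_ack=1000
After event 4: A_seq=1182 A_ack=156 B_seq=156 B_ack=1182

1182 156 156 1182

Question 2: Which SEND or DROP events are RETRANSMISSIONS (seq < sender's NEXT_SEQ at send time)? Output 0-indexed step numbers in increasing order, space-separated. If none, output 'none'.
Step 1: SEND seq=0 -> fresh
Step 2: DROP seq=1000 -> fresh
Step 3: SEND seq=1108 -> fresh
Step 4: SEND seq=1000 -> retransmit
Step 5: SEND seq=1182 -> fresh
Step 6: SEND seq=156 -> fresh
Step 7: SEND seq=1000 -> retransmit

Answer: 4 7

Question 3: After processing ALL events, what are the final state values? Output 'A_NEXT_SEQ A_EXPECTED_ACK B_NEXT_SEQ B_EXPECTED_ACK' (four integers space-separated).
Answer: 1260 324 324 1260

Derivation:
After event 0: A_seq=1000 A_ack=0 B_seq=0 B_ack=1000
After event 1: A_seq=1000 A_ack=156 B_seq=156 B_ack=1000
After event 2: A_seq=1108 A_ack=156 B_seq=156 B_ack=1000
After event 3: A_seq=1182 A_ack=156 B_seq=156 B_ack=1000
After event 4: A_seq=1182 A_ack=156 B_seq=156 B_ack=1182
After event 5: A_seq=1260 A_ack=156 B_seq=156 B_ack=1260
After event 6: A_seq=1260 A_ack=324 B_seq=324 B_ack=1260
After event 7: A_seq=1260 A_ack=324 B_seq=324 B_ack=1260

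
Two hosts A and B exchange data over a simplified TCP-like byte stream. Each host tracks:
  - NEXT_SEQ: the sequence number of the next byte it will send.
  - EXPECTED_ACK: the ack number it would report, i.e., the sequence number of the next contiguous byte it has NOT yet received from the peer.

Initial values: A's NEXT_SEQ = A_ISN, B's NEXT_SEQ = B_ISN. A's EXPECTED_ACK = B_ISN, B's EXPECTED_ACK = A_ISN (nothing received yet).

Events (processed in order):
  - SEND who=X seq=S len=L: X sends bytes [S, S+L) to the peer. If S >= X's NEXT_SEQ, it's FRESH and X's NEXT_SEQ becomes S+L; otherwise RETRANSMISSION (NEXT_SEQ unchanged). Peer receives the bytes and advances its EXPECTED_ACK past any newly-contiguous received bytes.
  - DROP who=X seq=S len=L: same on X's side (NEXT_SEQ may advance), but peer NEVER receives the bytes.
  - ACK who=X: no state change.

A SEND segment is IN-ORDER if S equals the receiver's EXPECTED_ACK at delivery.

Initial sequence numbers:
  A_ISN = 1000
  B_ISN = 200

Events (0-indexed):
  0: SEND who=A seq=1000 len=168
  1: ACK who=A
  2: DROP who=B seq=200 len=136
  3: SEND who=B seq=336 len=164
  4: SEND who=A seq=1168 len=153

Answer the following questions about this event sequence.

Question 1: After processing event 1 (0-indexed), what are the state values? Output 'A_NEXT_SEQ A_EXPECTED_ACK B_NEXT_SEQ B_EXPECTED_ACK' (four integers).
After event 0: A_seq=1168 A_ack=200 B_seq=200 B_ack=1168
After event 1: A_seq=1168 A_ack=200 B_seq=200 B_ack=1168

1168 200 200 1168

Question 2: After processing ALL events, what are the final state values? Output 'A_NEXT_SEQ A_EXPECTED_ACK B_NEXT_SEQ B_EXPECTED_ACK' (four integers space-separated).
Answer: 1321 200 500 1321

Derivation:
After event 0: A_seq=1168 A_ack=200 B_seq=200 B_ack=1168
After event 1: A_seq=1168 A_ack=200 B_seq=200 B_ack=1168
After event 2: A_seq=1168 A_ack=200 B_seq=336 B_ack=1168
After event 3: A_seq=1168 A_ack=200 B_seq=500 B_ack=1168
After event 4: A_seq=1321 A_ack=200 B_seq=500 B_ack=1321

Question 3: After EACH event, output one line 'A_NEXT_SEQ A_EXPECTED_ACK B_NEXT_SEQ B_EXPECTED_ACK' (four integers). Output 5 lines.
1168 200 200 1168
1168 200 200 1168
1168 200 336 1168
1168 200 500 1168
1321 200 500 1321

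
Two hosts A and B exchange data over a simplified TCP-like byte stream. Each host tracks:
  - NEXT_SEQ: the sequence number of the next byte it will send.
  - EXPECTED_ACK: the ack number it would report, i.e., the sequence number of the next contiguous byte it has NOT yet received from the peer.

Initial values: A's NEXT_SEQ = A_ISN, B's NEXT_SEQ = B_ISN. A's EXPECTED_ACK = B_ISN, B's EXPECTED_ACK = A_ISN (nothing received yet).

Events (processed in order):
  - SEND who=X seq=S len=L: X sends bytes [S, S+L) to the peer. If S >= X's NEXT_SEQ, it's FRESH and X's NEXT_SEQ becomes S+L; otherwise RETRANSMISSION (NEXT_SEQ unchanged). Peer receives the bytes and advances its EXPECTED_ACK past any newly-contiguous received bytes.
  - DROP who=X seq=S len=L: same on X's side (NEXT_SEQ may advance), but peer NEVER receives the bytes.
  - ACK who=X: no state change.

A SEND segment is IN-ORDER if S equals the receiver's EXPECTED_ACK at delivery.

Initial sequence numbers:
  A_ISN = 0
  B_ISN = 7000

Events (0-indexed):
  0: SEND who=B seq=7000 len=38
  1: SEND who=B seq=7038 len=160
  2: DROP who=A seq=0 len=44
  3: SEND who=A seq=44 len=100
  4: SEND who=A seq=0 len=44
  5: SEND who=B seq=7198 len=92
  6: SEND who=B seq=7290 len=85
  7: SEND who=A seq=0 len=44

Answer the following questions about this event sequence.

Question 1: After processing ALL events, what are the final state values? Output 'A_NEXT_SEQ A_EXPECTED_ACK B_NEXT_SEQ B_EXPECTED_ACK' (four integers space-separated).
Answer: 144 7375 7375 144

Derivation:
After event 0: A_seq=0 A_ack=7038 B_seq=7038 B_ack=0
After event 1: A_seq=0 A_ack=7198 B_seq=7198 B_ack=0
After event 2: A_seq=44 A_ack=7198 B_seq=7198 B_ack=0
After event 3: A_seq=144 A_ack=7198 B_seq=7198 B_ack=0
After event 4: A_seq=144 A_ack=7198 B_seq=7198 B_ack=144
After event 5: A_seq=144 A_ack=7290 B_seq=7290 B_ack=144
After event 6: A_seq=144 A_ack=7375 B_seq=7375 B_ack=144
After event 7: A_seq=144 A_ack=7375 B_seq=7375 B_ack=144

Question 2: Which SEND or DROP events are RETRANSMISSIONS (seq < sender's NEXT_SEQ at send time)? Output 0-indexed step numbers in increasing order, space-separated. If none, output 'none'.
Step 0: SEND seq=7000 -> fresh
Step 1: SEND seq=7038 -> fresh
Step 2: DROP seq=0 -> fresh
Step 3: SEND seq=44 -> fresh
Step 4: SEND seq=0 -> retransmit
Step 5: SEND seq=7198 -> fresh
Step 6: SEND seq=7290 -> fresh
Step 7: SEND seq=0 -> retransmit

Answer: 4 7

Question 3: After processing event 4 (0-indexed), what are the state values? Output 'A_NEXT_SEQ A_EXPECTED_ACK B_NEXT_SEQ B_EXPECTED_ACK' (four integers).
After event 0: A_seq=0 A_ack=7038 B_seq=7038 B_ack=0
After event 1: A_seq=0 A_ack=7198 B_seq=7198 B_ack=0
After event 2: A_seq=44 A_ack=7198 B_seq=7198 B_ack=0
After event 3: A_seq=144 A_ack=7198 B_seq=7198 B_ack=0
After event 4: A_seq=144 A_ack=7198 B_seq=7198 B_ack=144

144 7198 7198 144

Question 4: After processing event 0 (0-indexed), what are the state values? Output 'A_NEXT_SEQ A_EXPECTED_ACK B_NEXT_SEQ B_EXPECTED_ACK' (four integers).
After event 0: A_seq=0 A_ack=7038 B_seq=7038 B_ack=0

0 7038 7038 0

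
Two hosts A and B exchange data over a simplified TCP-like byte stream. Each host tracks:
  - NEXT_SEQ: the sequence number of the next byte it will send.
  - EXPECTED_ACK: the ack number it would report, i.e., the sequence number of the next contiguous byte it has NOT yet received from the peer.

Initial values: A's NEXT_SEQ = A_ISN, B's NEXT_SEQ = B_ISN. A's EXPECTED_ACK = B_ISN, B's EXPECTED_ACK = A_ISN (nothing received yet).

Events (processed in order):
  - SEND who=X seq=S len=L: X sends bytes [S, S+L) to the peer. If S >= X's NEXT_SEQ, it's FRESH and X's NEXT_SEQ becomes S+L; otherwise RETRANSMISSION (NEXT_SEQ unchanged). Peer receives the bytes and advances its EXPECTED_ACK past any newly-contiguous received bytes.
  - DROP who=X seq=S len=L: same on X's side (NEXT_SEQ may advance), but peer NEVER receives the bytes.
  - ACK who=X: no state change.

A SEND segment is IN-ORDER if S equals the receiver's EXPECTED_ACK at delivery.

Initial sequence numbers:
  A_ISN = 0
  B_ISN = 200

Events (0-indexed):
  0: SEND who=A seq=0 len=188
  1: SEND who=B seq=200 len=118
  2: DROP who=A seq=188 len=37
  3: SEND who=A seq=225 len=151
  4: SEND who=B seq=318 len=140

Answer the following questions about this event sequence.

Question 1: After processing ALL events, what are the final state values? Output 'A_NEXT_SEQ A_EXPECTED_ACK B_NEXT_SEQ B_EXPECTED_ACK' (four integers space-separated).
After event 0: A_seq=188 A_ack=200 B_seq=200 B_ack=188
After event 1: A_seq=188 A_ack=318 B_seq=318 B_ack=188
After event 2: A_seq=225 A_ack=318 B_seq=318 B_ack=188
After event 3: A_seq=376 A_ack=318 B_seq=318 B_ack=188
After event 4: A_seq=376 A_ack=458 B_seq=458 B_ack=188

Answer: 376 458 458 188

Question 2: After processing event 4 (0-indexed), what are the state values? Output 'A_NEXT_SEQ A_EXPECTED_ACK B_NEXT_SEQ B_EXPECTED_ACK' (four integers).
After event 0: A_seq=188 A_ack=200 B_seq=200 B_ack=188
After event 1: A_seq=188 A_ack=318 B_seq=318 B_ack=188
After event 2: A_seq=225 A_ack=318 B_seq=318 B_ack=188
After event 3: A_seq=376 A_ack=318 B_seq=318 B_ack=188
After event 4: A_seq=376 A_ack=458 B_seq=458 B_ack=188

376 458 458 188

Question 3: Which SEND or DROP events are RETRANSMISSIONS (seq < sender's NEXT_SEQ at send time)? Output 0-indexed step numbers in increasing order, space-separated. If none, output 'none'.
Step 0: SEND seq=0 -> fresh
Step 1: SEND seq=200 -> fresh
Step 2: DROP seq=188 -> fresh
Step 3: SEND seq=225 -> fresh
Step 4: SEND seq=318 -> fresh

Answer: none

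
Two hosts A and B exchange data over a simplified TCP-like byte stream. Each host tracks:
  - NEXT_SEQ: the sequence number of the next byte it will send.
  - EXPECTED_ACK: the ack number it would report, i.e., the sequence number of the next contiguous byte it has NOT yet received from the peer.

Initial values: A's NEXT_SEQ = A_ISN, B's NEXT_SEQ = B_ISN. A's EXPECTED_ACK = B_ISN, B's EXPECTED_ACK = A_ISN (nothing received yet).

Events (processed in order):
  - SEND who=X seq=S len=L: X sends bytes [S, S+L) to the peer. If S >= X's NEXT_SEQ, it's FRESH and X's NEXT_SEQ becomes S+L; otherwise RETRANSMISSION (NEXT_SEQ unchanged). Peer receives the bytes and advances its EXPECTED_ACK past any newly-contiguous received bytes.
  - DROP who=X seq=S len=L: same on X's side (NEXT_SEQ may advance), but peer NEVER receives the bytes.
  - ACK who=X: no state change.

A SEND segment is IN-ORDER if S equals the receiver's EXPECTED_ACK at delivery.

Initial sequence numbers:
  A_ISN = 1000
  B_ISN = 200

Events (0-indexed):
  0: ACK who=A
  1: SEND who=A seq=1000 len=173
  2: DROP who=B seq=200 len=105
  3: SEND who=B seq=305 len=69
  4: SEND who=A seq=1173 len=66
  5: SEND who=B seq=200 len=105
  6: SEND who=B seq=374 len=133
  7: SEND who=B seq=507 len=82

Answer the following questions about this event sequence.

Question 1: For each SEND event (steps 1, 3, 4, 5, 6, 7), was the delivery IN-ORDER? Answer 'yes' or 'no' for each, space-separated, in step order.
Step 1: SEND seq=1000 -> in-order
Step 3: SEND seq=305 -> out-of-order
Step 4: SEND seq=1173 -> in-order
Step 5: SEND seq=200 -> in-order
Step 6: SEND seq=374 -> in-order
Step 7: SEND seq=507 -> in-order

Answer: yes no yes yes yes yes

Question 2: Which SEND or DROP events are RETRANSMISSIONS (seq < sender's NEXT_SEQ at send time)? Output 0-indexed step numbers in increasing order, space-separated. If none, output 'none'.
Step 1: SEND seq=1000 -> fresh
Step 2: DROP seq=200 -> fresh
Step 3: SEND seq=305 -> fresh
Step 4: SEND seq=1173 -> fresh
Step 5: SEND seq=200 -> retransmit
Step 6: SEND seq=374 -> fresh
Step 7: SEND seq=507 -> fresh

Answer: 5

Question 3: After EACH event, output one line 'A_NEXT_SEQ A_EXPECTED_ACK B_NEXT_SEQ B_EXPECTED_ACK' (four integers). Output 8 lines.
1000 200 200 1000
1173 200 200 1173
1173 200 305 1173
1173 200 374 1173
1239 200 374 1239
1239 374 374 1239
1239 507 507 1239
1239 589 589 1239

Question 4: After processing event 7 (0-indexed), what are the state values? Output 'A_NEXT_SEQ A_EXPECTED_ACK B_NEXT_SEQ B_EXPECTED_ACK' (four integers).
After event 0: A_seq=1000 A_ack=200 B_seq=200 B_ack=1000
After event 1: A_seq=1173 A_ack=200 B_seq=200 B_ack=1173
After event 2: A_seq=1173 A_ack=200 B_seq=305 B_ack=1173
After event 3: A_seq=1173 A_ack=200 B_seq=374 B_ack=1173
After event 4: A_seq=1239 A_ack=200 B_seq=374 B_ack=1239
After event 5: A_seq=1239 A_ack=374 B_seq=374 B_ack=1239
After event 6: A_seq=1239 A_ack=507 B_seq=507 B_ack=1239
After event 7: A_seq=1239 A_ack=589 B_seq=589 B_ack=1239

1239 589 589 1239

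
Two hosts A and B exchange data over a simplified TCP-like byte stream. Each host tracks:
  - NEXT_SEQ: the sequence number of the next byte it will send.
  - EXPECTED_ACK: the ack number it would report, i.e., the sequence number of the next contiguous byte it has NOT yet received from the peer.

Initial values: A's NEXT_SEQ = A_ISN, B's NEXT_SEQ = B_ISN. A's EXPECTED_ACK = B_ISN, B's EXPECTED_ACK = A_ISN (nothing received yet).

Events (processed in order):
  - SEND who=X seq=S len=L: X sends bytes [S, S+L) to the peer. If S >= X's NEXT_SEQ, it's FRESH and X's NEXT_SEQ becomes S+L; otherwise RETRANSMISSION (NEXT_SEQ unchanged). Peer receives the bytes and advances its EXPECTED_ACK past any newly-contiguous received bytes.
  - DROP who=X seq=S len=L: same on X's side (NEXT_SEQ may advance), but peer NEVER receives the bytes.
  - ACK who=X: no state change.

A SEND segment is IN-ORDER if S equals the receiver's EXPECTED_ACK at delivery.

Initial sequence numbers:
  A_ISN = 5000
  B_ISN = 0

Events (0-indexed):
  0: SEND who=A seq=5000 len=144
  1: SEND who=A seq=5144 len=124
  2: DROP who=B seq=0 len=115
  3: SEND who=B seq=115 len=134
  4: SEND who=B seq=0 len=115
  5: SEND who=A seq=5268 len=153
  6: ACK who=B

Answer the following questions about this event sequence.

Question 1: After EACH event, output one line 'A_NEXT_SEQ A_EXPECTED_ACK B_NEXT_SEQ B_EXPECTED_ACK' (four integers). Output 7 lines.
5144 0 0 5144
5268 0 0 5268
5268 0 115 5268
5268 0 249 5268
5268 249 249 5268
5421 249 249 5421
5421 249 249 5421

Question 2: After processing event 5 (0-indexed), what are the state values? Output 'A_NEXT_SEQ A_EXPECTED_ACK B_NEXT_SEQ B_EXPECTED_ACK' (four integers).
After event 0: A_seq=5144 A_ack=0 B_seq=0 B_ack=5144
After event 1: A_seq=5268 A_ack=0 B_seq=0 B_ack=5268
After event 2: A_seq=5268 A_ack=0 B_seq=115 B_ack=5268
After event 3: A_seq=5268 A_ack=0 B_seq=249 B_ack=5268
After event 4: A_seq=5268 A_ack=249 B_seq=249 B_ack=5268
After event 5: A_seq=5421 A_ack=249 B_seq=249 B_ack=5421

5421 249 249 5421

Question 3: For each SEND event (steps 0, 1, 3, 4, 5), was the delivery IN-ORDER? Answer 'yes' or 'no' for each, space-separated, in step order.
Step 0: SEND seq=5000 -> in-order
Step 1: SEND seq=5144 -> in-order
Step 3: SEND seq=115 -> out-of-order
Step 4: SEND seq=0 -> in-order
Step 5: SEND seq=5268 -> in-order

Answer: yes yes no yes yes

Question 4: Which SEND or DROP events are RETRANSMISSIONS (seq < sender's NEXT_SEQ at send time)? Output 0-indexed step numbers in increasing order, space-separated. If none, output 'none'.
Step 0: SEND seq=5000 -> fresh
Step 1: SEND seq=5144 -> fresh
Step 2: DROP seq=0 -> fresh
Step 3: SEND seq=115 -> fresh
Step 4: SEND seq=0 -> retransmit
Step 5: SEND seq=5268 -> fresh

Answer: 4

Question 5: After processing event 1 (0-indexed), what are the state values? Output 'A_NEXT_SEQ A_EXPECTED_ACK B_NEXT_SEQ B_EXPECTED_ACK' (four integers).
After event 0: A_seq=5144 A_ack=0 B_seq=0 B_ack=5144
After event 1: A_seq=5268 A_ack=0 B_seq=0 B_ack=5268

5268 0 0 5268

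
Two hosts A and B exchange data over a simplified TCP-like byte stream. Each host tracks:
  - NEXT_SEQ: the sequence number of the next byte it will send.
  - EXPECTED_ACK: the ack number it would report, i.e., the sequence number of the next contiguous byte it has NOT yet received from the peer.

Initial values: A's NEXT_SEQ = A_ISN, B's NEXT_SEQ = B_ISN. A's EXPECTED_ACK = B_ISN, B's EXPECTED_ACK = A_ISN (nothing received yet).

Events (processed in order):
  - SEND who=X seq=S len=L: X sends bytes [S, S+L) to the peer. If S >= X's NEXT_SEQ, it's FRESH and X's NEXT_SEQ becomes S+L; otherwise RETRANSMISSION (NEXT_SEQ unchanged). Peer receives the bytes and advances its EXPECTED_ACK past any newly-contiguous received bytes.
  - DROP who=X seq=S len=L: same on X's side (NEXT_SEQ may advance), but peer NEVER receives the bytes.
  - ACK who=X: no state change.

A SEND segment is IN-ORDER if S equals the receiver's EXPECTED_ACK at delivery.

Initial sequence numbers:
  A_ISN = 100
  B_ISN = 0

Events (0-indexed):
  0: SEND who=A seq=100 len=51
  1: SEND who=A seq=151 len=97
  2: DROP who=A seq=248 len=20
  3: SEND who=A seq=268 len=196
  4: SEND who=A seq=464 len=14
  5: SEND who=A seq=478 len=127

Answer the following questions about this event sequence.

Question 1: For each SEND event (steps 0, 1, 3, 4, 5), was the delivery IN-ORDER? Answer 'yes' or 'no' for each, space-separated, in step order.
Answer: yes yes no no no

Derivation:
Step 0: SEND seq=100 -> in-order
Step 1: SEND seq=151 -> in-order
Step 3: SEND seq=268 -> out-of-order
Step 4: SEND seq=464 -> out-of-order
Step 5: SEND seq=478 -> out-of-order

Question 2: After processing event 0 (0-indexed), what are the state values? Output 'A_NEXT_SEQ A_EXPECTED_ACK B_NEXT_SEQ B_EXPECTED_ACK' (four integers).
After event 0: A_seq=151 A_ack=0 B_seq=0 B_ack=151

151 0 0 151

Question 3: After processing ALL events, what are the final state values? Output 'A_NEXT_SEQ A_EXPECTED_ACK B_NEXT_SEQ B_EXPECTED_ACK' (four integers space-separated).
After event 0: A_seq=151 A_ack=0 B_seq=0 B_ack=151
After event 1: A_seq=248 A_ack=0 B_seq=0 B_ack=248
After event 2: A_seq=268 A_ack=0 B_seq=0 B_ack=248
After event 3: A_seq=464 A_ack=0 B_seq=0 B_ack=248
After event 4: A_seq=478 A_ack=0 B_seq=0 B_ack=248
After event 5: A_seq=605 A_ack=0 B_seq=0 B_ack=248

Answer: 605 0 0 248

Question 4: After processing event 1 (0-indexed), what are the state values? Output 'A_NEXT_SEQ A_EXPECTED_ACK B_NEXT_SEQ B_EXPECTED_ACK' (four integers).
After event 0: A_seq=151 A_ack=0 B_seq=0 B_ack=151
After event 1: A_seq=248 A_ack=0 B_seq=0 B_ack=248

248 0 0 248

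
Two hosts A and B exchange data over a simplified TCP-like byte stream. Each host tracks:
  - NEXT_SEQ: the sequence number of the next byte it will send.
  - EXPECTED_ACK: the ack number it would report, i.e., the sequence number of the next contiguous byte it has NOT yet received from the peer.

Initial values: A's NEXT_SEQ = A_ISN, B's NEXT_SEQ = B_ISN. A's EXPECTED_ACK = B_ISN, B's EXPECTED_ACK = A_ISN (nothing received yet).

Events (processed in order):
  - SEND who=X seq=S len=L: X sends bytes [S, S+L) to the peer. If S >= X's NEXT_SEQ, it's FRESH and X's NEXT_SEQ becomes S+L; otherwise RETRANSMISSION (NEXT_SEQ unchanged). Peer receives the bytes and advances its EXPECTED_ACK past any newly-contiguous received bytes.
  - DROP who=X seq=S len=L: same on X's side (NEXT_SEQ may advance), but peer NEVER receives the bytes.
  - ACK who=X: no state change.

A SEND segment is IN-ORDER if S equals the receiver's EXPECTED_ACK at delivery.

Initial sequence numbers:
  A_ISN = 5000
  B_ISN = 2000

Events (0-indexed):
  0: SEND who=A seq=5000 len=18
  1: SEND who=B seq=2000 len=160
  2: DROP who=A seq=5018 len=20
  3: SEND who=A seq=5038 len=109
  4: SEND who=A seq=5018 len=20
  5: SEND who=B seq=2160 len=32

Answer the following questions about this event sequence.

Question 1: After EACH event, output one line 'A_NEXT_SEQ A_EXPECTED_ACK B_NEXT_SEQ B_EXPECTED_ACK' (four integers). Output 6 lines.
5018 2000 2000 5018
5018 2160 2160 5018
5038 2160 2160 5018
5147 2160 2160 5018
5147 2160 2160 5147
5147 2192 2192 5147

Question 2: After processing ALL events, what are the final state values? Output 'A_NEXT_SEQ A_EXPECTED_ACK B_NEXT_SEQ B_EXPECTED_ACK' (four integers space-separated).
Answer: 5147 2192 2192 5147

Derivation:
After event 0: A_seq=5018 A_ack=2000 B_seq=2000 B_ack=5018
After event 1: A_seq=5018 A_ack=2160 B_seq=2160 B_ack=5018
After event 2: A_seq=5038 A_ack=2160 B_seq=2160 B_ack=5018
After event 3: A_seq=5147 A_ack=2160 B_seq=2160 B_ack=5018
After event 4: A_seq=5147 A_ack=2160 B_seq=2160 B_ack=5147
After event 5: A_seq=5147 A_ack=2192 B_seq=2192 B_ack=5147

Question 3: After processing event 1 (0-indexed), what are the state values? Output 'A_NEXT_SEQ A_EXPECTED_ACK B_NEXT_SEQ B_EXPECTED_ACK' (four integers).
After event 0: A_seq=5018 A_ack=2000 B_seq=2000 B_ack=5018
After event 1: A_seq=5018 A_ack=2160 B_seq=2160 B_ack=5018

5018 2160 2160 5018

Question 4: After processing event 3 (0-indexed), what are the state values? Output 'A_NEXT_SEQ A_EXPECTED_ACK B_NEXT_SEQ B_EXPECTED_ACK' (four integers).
After event 0: A_seq=5018 A_ack=2000 B_seq=2000 B_ack=5018
After event 1: A_seq=5018 A_ack=2160 B_seq=2160 B_ack=5018
After event 2: A_seq=5038 A_ack=2160 B_seq=2160 B_ack=5018
After event 3: A_seq=5147 A_ack=2160 B_seq=2160 B_ack=5018

5147 2160 2160 5018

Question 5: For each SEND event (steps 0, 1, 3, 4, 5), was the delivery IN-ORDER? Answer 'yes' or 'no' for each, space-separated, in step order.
Step 0: SEND seq=5000 -> in-order
Step 1: SEND seq=2000 -> in-order
Step 3: SEND seq=5038 -> out-of-order
Step 4: SEND seq=5018 -> in-order
Step 5: SEND seq=2160 -> in-order

Answer: yes yes no yes yes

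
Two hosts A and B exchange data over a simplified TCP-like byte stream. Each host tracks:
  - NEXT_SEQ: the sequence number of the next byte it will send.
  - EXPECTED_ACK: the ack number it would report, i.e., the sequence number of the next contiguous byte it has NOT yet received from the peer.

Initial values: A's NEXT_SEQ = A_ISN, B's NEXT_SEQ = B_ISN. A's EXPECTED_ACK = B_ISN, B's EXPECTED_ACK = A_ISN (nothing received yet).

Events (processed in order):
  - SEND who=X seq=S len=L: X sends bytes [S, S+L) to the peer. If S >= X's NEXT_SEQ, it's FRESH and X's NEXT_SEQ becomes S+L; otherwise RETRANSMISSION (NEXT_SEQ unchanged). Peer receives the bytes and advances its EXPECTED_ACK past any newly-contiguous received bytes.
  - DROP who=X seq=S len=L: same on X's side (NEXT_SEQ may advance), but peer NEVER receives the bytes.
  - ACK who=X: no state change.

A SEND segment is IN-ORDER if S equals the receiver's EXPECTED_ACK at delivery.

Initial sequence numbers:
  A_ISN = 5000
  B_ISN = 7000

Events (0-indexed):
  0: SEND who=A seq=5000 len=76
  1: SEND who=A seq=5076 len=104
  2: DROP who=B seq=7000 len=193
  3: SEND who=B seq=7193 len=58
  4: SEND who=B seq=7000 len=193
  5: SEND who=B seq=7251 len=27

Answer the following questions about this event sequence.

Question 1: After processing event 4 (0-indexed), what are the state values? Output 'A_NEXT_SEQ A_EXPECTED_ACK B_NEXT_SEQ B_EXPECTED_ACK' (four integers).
After event 0: A_seq=5076 A_ack=7000 B_seq=7000 B_ack=5076
After event 1: A_seq=5180 A_ack=7000 B_seq=7000 B_ack=5180
After event 2: A_seq=5180 A_ack=7000 B_seq=7193 B_ack=5180
After event 3: A_seq=5180 A_ack=7000 B_seq=7251 B_ack=5180
After event 4: A_seq=5180 A_ack=7251 B_seq=7251 B_ack=5180

5180 7251 7251 5180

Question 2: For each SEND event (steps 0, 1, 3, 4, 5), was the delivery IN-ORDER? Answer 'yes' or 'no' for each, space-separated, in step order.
Answer: yes yes no yes yes

Derivation:
Step 0: SEND seq=5000 -> in-order
Step 1: SEND seq=5076 -> in-order
Step 3: SEND seq=7193 -> out-of-order
Step 4: SEND seq=7000 -> in-order
Step 5: SEND seq=7251 -> in-order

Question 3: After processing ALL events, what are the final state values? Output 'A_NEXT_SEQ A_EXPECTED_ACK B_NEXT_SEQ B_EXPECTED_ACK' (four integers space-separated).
Answer: 5180 7278 7278 5180

Derivation:
After event 0: A_seq=5076 A_ack=7000 B_seq=7000 B_ack=5076
After event 1: A_seq=5180 A_ack=7000 B_seq=7000 B_ack=5180
After event 2: A_seq=5180 A_ack=7000 B_seq=7193 B_ack=5180
After event 3: A_seq=5180 A_ack=7000 B_seq=7251 B_ack=5180
After event 4: A_seq=5180 A_ack=7251 B_seq=7251 B_ack=5180
After event 5: A_seq=5180 A_ack=7278 B_seq=7278 B_ack=5180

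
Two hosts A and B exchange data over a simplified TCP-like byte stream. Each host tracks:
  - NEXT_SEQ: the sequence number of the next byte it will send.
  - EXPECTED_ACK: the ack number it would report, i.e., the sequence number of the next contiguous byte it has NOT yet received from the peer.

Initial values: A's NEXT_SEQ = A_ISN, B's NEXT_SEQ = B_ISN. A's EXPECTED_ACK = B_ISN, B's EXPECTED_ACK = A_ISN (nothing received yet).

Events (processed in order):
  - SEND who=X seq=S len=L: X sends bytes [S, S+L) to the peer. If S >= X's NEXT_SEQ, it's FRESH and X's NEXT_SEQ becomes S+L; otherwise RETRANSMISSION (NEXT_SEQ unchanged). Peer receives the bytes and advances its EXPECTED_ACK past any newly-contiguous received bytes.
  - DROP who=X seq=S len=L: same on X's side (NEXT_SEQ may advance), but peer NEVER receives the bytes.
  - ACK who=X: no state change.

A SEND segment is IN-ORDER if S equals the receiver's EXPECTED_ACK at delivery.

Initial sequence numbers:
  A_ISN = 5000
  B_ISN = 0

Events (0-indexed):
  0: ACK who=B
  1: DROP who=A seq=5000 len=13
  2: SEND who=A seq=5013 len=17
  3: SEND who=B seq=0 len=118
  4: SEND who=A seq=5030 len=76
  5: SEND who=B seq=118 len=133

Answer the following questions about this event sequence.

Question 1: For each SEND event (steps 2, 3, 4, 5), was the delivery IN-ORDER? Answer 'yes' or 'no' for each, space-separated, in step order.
Step 2: SEND seq=5013 -> out-of-order
Step 3: SEND seq=0 -> in-order
Step 4: SEND seq=5030 -> out-of-order
Step 5: SEND seq=118 -> in-order

Answer: no yes no yes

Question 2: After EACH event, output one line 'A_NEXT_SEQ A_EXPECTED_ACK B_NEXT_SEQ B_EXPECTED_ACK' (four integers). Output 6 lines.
5000 0 0 5000
5013 0 0 5000
5030 0 0 5000
5030 118 118 5000
5106 118 118 5000
5106 251 251 5000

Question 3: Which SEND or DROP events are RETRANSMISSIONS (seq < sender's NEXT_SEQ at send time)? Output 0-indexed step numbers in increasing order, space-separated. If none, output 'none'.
Answer: none

Derivation:
Step 1: DROP seq=5000 -> fresh
Step 2: SEND seq=5013 -> fresh
Step 3: SEND seq=0 -> fresh
Step 4: SEND seq=5030 -> fresh
Step 5: SEND seq=118 -> fresh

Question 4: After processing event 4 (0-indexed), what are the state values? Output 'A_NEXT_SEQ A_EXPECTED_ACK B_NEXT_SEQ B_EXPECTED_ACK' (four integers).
After event 0: A_seq=5000 A_ack=0 B_seq=0 B_ack=5000
After event 1: A_seq=5013 A_ack=0 B_seq=0 B_ack=5000
After event 2: A_seq=5030 A_ack=0 B_seq=0 B_ack=5000
After event 3: A_seq=5030 A_ack=118 B_seq=118 B_ack=5000
After event 4: A_seq=5106 A_ack=118 B_seq=118 B_ack=5000

5106 118 118 5000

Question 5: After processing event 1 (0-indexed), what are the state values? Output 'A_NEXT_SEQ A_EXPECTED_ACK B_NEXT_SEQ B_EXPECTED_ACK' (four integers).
After event 0: A_seq=5000 A_ack=0 B_seq=0 B_ack=5000
After event 1: A_seq=5013 A_ack=0 B_seq=0 B_ack=5000

5013 0 0 5000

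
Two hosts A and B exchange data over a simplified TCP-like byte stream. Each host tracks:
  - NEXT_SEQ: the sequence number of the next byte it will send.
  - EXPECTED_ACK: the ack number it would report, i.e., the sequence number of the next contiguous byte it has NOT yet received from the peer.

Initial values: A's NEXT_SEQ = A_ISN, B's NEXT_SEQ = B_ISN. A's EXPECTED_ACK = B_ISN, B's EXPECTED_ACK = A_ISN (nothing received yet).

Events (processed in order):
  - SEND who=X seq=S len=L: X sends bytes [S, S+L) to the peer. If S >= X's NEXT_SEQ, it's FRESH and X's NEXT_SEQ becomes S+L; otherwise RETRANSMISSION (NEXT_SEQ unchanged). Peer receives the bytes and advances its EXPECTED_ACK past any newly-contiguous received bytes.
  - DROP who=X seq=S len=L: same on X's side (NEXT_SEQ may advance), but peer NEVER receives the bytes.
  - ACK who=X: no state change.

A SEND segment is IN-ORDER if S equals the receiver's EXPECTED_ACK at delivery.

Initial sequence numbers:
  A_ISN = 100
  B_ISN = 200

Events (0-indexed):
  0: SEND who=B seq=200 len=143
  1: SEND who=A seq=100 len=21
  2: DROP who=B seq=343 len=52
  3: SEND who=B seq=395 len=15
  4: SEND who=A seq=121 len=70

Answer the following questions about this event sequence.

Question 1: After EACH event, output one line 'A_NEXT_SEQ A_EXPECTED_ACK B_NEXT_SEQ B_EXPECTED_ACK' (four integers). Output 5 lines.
100 343 343 100
121 343 343 121
121 343 395 121
121 343 410 121
191 343 410 191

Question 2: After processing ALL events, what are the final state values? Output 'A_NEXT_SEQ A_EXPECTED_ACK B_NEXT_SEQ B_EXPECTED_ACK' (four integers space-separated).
After event 0: A_seq=100 A_ack=343 B_seq=343 B_ack=100
After event 1: A_seq=121 A_ack=343 B_seq=343 B_ack=121
After event 2: A_seq=121 A_ack=343 B_seq=395 B_ack=121
After event 3: A_seq=121 A_ack=343 B_seq=410 B_ack=121
After event 4: A_seq=191 A_ack=343 B_seq=410 B_ack=191

Answer: 191 343 410 191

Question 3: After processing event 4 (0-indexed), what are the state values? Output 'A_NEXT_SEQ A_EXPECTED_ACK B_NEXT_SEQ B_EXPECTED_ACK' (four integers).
After event 0: A_seq=100 A_ack=343 B_seq=343 B_ack=100
After event 1: A_seq=121 A_ack=343 B_seq=343 B_ack=121
After event 2: A_seq=121 A_ack=343 B_seq=395 B_ack=121
After event 3: A_seq=121 A_ack=343 B_seq=410 B_ack=121
After event 4: A_seq=191 A_ack=343 B_seq=410 B_ack=191

191 343 410 191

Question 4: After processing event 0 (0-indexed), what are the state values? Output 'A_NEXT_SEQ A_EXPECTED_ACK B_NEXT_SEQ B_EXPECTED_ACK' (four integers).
After event 0: A_seq=100 A_ack=343 B_seq=343 B_ack=100

100 343 343 100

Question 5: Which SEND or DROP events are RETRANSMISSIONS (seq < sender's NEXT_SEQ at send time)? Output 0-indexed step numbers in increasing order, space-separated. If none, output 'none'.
Step 0: SEND seq=200 -> fresh
Step 1: SEND seq=100 -> fresh
Step 2: DROP seq=343 -> fresh
Step 3: SEND seq=395 -> fresh
Step 4: SEND seq=121 -> fresh

Answer: none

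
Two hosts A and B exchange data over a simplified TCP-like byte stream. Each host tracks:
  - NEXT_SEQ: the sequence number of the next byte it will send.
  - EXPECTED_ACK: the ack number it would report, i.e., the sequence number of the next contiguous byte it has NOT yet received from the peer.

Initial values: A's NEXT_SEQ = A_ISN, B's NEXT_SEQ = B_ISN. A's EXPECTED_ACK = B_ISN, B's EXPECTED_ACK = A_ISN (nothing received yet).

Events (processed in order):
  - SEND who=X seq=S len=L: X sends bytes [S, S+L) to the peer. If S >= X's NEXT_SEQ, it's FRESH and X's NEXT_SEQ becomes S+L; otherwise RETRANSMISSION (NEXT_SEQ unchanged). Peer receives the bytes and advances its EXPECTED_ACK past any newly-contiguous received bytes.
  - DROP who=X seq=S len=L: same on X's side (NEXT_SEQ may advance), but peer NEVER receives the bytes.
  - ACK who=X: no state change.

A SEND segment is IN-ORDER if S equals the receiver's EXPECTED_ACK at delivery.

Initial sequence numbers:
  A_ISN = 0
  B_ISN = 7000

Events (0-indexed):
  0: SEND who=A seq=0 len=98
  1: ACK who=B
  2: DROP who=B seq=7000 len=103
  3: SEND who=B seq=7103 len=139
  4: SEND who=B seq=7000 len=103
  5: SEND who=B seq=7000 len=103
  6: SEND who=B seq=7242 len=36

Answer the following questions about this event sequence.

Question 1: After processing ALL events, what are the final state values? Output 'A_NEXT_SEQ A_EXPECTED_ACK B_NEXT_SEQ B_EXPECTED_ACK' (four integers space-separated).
Answer: 98 7278 7278 98

Derivation:
After event 0: A_seq=98 A_ack=7000 B_seq=7000 B_ack=98
After event 1: A_seq=98 A_ack=7000 B_seq=7000 B_ack=98
After event 2: A_seq=98 A_ack=7000 B_seq=7103 B_ack=98
After event 3: A_seq=98 A_ack=7000 B_seq=7242 B_ack=98
After event 4: A_seq=98 A_ack=7242 B_seq=7242 B_ack=98
After event 5: A_seq=98 A_ack=7242 B_seq=7242 B_ack=98
After event 6: A_seq=98 A_ack=7278 B_seq=7278 B_ack=98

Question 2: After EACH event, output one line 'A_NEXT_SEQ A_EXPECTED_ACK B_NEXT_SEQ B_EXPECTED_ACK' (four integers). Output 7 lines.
98 7000 7000 98
98 7000 7000 98
98 7000 7103 98
98 7000 7242 98
98 7242 7242 98
98 7242 7242 98
98 7278 7278 98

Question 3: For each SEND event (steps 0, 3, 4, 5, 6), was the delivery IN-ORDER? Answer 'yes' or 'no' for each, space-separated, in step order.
Step 0: SEND seq=0 -> in-order
Step 3: SEND seq=7103 -> out-of-order
Step 4: SEND seq=7000 -> in-order
Step 5: SEND seq=7000 -> out-of-order
Step 6: SEND seq=7242 -> in-order

Answer: yes no yes no yes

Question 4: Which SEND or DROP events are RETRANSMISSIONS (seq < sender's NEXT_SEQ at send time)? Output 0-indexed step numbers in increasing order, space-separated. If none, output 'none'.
Answer: 4 5

Derivation:
Step 0: SEND seq=0 -> fresh
Step 2: DROP seq=7000 -> fresh
Step 3: SEND seq=7103 -> fresh
Step 4: SEND seq=7000 -> retransmit
Step 5: SEND seq=7000 -> retransmit
Step 6: SEND seq=7242 -> fresh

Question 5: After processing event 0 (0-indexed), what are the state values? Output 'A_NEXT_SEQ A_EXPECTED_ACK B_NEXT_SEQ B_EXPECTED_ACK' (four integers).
After event 0: A_seq=98 A_ack=7000 B_seq=7000 B_ack=98

98 7000 7000 98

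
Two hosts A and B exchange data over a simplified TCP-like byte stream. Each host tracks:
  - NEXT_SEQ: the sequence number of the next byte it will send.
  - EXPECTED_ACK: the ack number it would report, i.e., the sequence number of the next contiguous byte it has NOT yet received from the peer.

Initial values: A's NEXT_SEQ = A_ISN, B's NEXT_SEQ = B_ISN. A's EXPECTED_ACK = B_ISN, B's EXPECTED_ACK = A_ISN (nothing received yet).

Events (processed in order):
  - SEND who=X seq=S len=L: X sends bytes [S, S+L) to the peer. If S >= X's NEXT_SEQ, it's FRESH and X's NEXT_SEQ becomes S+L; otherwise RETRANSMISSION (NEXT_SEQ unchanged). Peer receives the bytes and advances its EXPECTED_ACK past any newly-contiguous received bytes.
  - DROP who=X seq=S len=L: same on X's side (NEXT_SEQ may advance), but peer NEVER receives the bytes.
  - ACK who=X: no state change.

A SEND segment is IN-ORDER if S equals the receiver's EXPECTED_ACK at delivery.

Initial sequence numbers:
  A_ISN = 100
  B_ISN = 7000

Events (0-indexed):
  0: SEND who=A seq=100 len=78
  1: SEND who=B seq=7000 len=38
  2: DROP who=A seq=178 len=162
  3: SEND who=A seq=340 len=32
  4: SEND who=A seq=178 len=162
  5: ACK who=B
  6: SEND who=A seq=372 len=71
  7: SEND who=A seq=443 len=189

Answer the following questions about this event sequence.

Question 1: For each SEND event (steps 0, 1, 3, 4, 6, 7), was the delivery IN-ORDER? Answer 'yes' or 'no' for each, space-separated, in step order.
Step 0: SEND seq=100 -> in-order
Step 1: SEND seq=7000 -> in-order
Step 3: SEND seq=340 -> out-of-order
Step 4: SEND seq=178 -> in-order
Step 6: SEND seq=372 -> in-order
Step 7: SEND seq=443 -> in-order

Answer: yes yes no yes yes yes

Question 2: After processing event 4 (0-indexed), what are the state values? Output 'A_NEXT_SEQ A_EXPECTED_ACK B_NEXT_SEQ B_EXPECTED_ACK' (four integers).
After event 0: A_seq=178 A_ack=7000 B_seq=7000 B_ack=178
After event 1: A_seq=178 A_ack=7038 B_seq=7038 B_ack=178
After event 2: A_seq=340 A_ack=7038 B_seq=7038 B_ack=178
After event 3: A_seq=372 A_ack=7038 B_seq=7038 B_ack=178
After event 4: A_seq=372 A_ack=7038 B_seq=7038 B_ack=372

372 7038 7038 372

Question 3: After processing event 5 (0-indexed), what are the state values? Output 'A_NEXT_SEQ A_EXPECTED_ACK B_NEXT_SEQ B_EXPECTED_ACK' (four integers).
After event 0: A_seq=178 A_ack=7000 B_seq=7000 B_ack=178
After event 1: A_seq=178 A_ack=7038 B_seq=7038 B_ack=178
After event 2: A_seq=340 A_ack=7038 B_seq=7038 B_ack=178
After event 3: A_seq=372 A_ack=7038 B_seq=7038 B_ack=178
After event 4: A_seq=372 A_ack=7038 B_seq=7038 B_ack=372
After event 5: A_seq=372 A_ack=7038 B_seq=7038 B_ack=372

372 7038 7038 372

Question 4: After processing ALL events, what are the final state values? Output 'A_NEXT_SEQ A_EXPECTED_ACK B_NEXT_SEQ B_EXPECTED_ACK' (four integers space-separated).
Answer: 632 7038 7038 632

Derivation:
After event 0: A_seq=178 A_ack=7000 B_seq=7000 B_ack=178
After event 1: A_seq=178 A_ack=7038 B_seq=7038 B_ack=178
After event 2: A_seq=340 A_ack=7038 B_seq=7038 B_ack=178
After event 3: A_seq=372 A_ack=7038 B_seq=7038 B_ack=178
After event 4: A_seq=372 A_ack=7038 B_seq=7038 B_ack=372
After event 5: A_seq=372 A_ack=7038 B_seq=7038 B_ack=372
After event 6: A_seq=443 A_ack=7038 B_seq=7038 B_ack=443
After event 7: A_seq=632 A_ack=7038 B_seq=7038 B_ack=632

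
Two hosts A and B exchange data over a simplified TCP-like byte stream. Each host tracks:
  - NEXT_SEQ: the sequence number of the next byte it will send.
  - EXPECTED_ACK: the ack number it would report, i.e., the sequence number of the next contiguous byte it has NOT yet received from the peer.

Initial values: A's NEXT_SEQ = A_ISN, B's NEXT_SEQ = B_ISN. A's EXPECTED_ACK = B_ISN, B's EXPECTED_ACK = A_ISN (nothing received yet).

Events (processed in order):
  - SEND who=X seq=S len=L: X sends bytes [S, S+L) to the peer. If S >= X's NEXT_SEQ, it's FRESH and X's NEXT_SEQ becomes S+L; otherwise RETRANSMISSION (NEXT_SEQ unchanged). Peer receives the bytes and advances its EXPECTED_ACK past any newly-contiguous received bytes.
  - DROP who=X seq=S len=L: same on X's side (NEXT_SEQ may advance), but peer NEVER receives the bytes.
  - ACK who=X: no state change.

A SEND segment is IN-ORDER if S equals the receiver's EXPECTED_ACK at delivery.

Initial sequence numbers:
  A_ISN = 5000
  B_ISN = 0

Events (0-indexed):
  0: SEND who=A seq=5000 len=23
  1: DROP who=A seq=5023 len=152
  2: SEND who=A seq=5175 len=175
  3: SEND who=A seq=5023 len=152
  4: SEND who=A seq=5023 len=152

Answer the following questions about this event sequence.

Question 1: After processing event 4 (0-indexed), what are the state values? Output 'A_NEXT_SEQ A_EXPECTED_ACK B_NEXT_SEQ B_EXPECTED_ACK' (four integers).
After event 0: A_seq=5023 A_ack=0 B_seq=0 B_ack=5023
After event 1: A_seq=5175 A_ack=0 B_seq=0 B_ack=5023
After event 2: A_seq=5350 A_ack=0 B_seq=0 B_ack=5023
After event 3: A_seq=5350 A_ack=0 B_seq=0 B_ack=5350
After event 4: A_seq=5350 A_ack=0 B_seq=0 B_ack=5350

5350 0 0 5350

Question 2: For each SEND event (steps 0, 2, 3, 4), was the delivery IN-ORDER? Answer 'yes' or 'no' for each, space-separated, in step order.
Step 0: SEND seq=5000 -> in-order
Step 2: SEND seq=5175 -> out-of-order
Step 3: SEND seq=5023 -> in-order
Step 4: SEND seq=5023 -> out-of-order

Answer: yes no yes no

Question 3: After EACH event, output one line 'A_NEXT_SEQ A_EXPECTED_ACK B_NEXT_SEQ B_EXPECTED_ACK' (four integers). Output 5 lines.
5023 0 0 5023
5175 0 0 5023
5350 0 0 5023
5350 0 0 5350
5350 0 0 5350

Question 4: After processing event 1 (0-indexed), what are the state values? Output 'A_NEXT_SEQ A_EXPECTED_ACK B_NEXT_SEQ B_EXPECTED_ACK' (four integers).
After event 0: A_seq=5023 A_ack=0 B_seq=0 B_ack=5023
After event 1: A_seq=5175 A_ack=0 B_seq=0 B_ack=5023

5175 0 0 5023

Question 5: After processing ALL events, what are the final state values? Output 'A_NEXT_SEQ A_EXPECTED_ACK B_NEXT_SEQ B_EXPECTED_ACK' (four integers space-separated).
After event 0: A_seq=5023 A_ack=0 B_seq=0 B_ack=5023
After event 1: A_seq=5175 A_ack=0 B_seq=0 B_ack=5023
After event 2: A_seq=5350 A_ack=0 B_seq=0 B_ack=5023
After event 3: A_seq=5350 A_ack=0 B_seq=0 B_ack=5350
After event 4: A_seq=5350 A_ack=0 B_seq=0 B_ack=5350

Answer: 5350 0 0 5350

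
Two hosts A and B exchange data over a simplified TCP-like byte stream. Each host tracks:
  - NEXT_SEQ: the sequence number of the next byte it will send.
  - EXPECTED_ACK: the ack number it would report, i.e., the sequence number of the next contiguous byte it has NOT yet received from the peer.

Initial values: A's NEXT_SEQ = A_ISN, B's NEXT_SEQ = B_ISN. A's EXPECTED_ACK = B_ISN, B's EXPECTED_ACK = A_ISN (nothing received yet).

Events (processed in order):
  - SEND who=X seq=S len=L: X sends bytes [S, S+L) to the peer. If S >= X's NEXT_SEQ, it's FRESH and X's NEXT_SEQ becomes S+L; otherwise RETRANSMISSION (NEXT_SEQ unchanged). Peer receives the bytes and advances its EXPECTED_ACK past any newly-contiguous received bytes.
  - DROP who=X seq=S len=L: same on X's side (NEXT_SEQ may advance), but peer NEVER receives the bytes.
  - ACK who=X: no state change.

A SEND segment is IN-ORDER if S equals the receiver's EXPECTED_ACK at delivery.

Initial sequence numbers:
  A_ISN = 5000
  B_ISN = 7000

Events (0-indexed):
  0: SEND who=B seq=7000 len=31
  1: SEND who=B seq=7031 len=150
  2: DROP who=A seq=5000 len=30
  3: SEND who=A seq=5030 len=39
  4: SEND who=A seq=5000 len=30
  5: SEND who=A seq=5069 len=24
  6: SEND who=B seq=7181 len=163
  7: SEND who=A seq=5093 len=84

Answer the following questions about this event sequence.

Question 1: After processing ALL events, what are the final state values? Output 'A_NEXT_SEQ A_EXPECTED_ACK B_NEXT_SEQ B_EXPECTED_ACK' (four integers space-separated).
Answer: 5177 7344 7344 5177

Derivation:
After event 0: A_seq=5000 A_ack=7031 B_seq=7031 B_ack=5000
After event 1: A_seq=5000 A_ack=7181 B_seq=7181 B_ack=5000
After event 2: A_seq=5030 A_ack=7181 B_seq=7181 B_ack=5000
After event 3: A_seq=5069 A_ack=7181 B_seq=7181 B_ack=5000
After event 4: A_seq=5069 A_ack=7181 B_seq=7181 B_ack=5069
After event 5: A_seq=5093 A_ack=7181 B_seq=7181 B_ack=5093
After event 6: A_seq=5093 A_ack=7344 B_seq=7344 B_ack=5093
After event 7: A_seq=5177 A_ack=7344 B_seq=7344 B_ack=5177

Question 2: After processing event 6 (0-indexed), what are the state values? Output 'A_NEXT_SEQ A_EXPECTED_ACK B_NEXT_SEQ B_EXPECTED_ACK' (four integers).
After event 0: A_seq=5000 A_ack=7031 B_seq=7031 B_ack=5000
After event 1: A_seq=5000 A_ack=7181 B_seq=7181 B_ack=5000
After event 2: A_seq=5030 A_ack=7181 B_seq=7181 B_ack=5000
After event 3: A_seq=5069 A_ack=7181 B_seq=7181 B_ack=5000
After event 4: A_seq=5069 A_ack=7181 B_seq=7181 B_ack=5069
After event 5: A_seq=5093 A_ack=7181 B_seq=7181 B_ack=5093
After event 6: A_seq=5093 A_ack=7344 B_seq=7344 B_ack=5093

5093 7344 7344 5093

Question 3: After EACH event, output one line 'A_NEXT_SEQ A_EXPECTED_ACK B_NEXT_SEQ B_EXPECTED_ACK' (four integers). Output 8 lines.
5000 7031 7031 5000
5000 7181 7181 5000
5030 7181 7181 5000
5069 7181 7181 5000
5069 7181 7181 5069
5093 7181 7181 5093
5093 7344 7344 5093
5177 7344 7344 5177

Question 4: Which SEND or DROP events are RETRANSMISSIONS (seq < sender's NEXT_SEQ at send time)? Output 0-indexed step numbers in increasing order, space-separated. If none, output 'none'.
Step 0: SEND seq=7000 -> fresh
Step 1: SEND seq=7031 -> fresh
Step 2: DROP seq=5000 -> fresh
Step 3: SEND seq=5030 -> fresh
Step 4: SEND seq=5000 -> retransmit
Step 5: SEND seq=5069 -> fresh
Step 6: SEND seq=7181 -> fresh
Step 7: SEND seq=5093 -> fresh

Answer: 4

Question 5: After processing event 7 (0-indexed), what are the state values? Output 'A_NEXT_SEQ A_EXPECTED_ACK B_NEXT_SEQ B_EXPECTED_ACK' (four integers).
After event 0: A_seq=5000 A_ack=7031 B_seq=7031 B_ack=5000
After event 1: A_seq=5000 A_ack=7181 B_seq=7181 B_ack=5000
After event 2: A_seq=5030 A_ack=7181 B_seq=7181 B_ack=5000
After event 3: A_seq=5069 A_ack=7181 B_seq=7181 B_ack=5000
After event 4: A_seq=5069 A_ack=7181 B_seq=7181 B_ack=5069
After event 5: A_seq=5093 A_ack=7181 B_seq=7181 B_ack=5093
After event 6: A_seq=5093 A_ack=7344 B_seq=7344 B_ack=5093
After event 7: A_seq=5177 A_ack=7344 B_seq=7344 B_ack=5177

5177 7344 7344 5177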